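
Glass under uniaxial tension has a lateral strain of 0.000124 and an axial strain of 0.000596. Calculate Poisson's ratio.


Poisson's ratio: nu = lateral strain / axial strain
  nu = 0.000124 / 0.000596 = 0.2081

0.2081


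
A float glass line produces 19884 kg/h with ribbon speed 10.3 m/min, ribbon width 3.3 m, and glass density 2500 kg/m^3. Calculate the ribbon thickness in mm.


Ribbon cross-section from mass balance:
  Volume rate = throughput / density = 19884 / 2500 = 7.9536 m^3/h
  thickness = volume rate / (speed * 60 * width), i.e.
  thickness = throughput / (60 * speed * width * density) * 1000
  thickness = 19884 / (60 * 10.3 * 3.3 * 2500) * 1000 = 3.9 mm

3.9 mm


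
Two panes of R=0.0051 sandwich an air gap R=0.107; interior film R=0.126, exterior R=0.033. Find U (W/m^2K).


Total thermal resistance (series):
  R_total = R_in + R_glass + R_air + R_glass + R_out
  R_total = 0.126 + 0.0051 + 0.107 + 0.0051 + 0.033 = 0.2762 m^2K/W
U-value = 1 / R_total = 1 / 0.2762 = 3.621 W/m^2K

3.621 W/m^2K


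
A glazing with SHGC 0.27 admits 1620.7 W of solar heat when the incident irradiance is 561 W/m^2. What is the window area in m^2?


Rearrange Q = Area * SHGC * Irradiance:
  Area = Q / (SHGC * Irradiance)
  Area = 1620.7 / (0.27 * 561) = 10.7 m^2

10.7 m^2


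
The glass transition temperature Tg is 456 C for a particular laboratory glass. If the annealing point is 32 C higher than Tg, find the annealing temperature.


The annealing temperature is Tg plus the offset:
  T_anneal = 456 + 32 = 488 C

488 C


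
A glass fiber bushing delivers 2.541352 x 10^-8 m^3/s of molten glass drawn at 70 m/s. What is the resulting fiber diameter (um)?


Cross-sectional area from continuity:
  A = Q / v = 2.541352 x 10^-8 / 70 = 3.630503 x 10^-10 m^2
Diameter from circular cross-section:
  d = sqrt(4A / pi) * 10^6 (m -> um)
  d = sqrt(4 * 3.630503 x 10^-10 / pi) * 10^6 = 21.5 um

21.5 um


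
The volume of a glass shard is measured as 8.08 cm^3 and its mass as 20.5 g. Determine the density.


Use the definition of density:
  rho = mass / volume
  rho = 20.5 / 8.08 = 2.537 g/cm^3

2.537 g/cm^3


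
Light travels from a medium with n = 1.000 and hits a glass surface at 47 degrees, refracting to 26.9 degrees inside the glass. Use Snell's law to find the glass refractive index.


Apply Snell's law: n1 * sin(theta1) = n2 * sin(theta2)
  n2 = n1 * sin(theta1) / sin(theta2)
  sin(47) = 0.731354
  sin(26.9) = 0.452435
  n2 = 1.000 * 0.731354 / 0.452435 = 1.6165

1.6165


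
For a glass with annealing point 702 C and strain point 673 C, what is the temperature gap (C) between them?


Gap = T_anneal - T_strain:
  gap = 702 - 673 = 29 C

29 C


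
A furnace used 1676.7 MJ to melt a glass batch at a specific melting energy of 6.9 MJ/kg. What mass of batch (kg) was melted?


Rearrange E = m * s for m:
  m = E / s
  m = 1676.7 / 6.9 = 243.0 kg

243.0 kg


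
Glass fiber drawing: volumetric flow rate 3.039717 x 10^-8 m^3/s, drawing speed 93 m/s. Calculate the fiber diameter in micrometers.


Cross-sectional area from continuity:
  A = Q / v = 3.039717 x 10^-8 / 93 = 3.268513 x 10^-10 m^2
Diameter from circular cross-section:
  d = sqrt(4A / pi) * 10^6 (m -> um)
  d = sqrt(4 * 3.268513 x 10^-10 / pi) * 10^6 = 20.4 um

20.4 um


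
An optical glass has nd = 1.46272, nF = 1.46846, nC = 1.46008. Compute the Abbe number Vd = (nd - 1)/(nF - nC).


Abbe number formula: Vd = (nd - 1) / (nF - nC)
  nd - 1 = 1.46272 - 1 = 0.46272
  nF - nC = 1.46846 - 1.46008 = 0.00838
  Vd = 0.46272 / 0.00838 = 55.22

55.22


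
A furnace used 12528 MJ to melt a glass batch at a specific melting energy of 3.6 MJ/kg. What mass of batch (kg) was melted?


Rearrange E = m * s for m:
  m = E / s
  m = 12528 / 3.6 = 3480.0 kg

3480.0 kg


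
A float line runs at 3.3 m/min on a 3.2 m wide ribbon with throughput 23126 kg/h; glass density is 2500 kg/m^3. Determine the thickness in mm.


Ribbon cross-section from mass balance:
  Volume rate = throughput / density = 23126 / 2500 = 9.2504 m^3/h
  thickness = volume rate / (speed * 60 * width), i.e.
  thickness = throughput / (60 * speed * width * density) * 1000
  thickness = 23126 / (60 * 3.3 * 3.2 * 2500) * 1000 = 14.6 mm

14.6 mm


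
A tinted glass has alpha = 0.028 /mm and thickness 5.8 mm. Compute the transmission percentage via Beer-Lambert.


Beer-Lambert law: T = exp(-alpha * thickness)
  exponent = -0.028 * 5.8 = -0.1624
  T = exp(-0.1624) = 0.8501
  Percentage = 0.8501 * 100 = 85.01%

85.01%


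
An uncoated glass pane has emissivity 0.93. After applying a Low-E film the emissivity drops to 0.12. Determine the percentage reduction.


Percentage reduction = (1 - coated/uncoated) * 100
  Ratio = 0.12 / 0.93 = 0.129
  Reduction = (1 - 0.129) * 100 = 87.1%

87.1%


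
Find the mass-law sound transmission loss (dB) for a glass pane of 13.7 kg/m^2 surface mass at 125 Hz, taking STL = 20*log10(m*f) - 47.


Mass law: STL = 20 * log10(m * f) - 47
  m * f = 13.7 * 125 = 1712.5
  log10(1712.5) = 3.23363
  STL = 20 * 3.23363 - 47 = 64.6726 - 47 = 17.7 dB

17.7 dB


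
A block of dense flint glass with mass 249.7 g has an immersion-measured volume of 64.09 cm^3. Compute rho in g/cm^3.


Use the definition of density:
  rho = mass / volume
  rho = 249.7 / 64.09 = 3.896 g/cm^3

3.896 g/cm^3


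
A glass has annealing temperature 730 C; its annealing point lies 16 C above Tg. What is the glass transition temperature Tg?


Rearrange T_anneal = Tg + offset for Tg:
  Tg = T_anneal - offset = 730 - 16 = 714 C

714 C


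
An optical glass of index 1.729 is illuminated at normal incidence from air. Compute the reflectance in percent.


Fresnel reflectance at normal incidence:
  R = ((n - 1)/(n + 1))^2
  (n - 1)/(n + 1) = (1.729 - 1)/(1.729 + 1) = 0.267131
  R = 0.267131^2 = 0.071359
  R(%) = 0.071359 * 100 = 7.136%

7.136%


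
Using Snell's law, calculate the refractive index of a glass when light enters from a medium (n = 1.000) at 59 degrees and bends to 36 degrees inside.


Apply Snell's law: n1 * sin(theta1) = n2 * sin(theta2)
  n2 = n1 * sin(theta1) / sin(theta2)
  sin(59) = 0.857167
  sin(36) = 0.587785
  n2 = 1.000 * 0.857167 / 0.587785 = 1.4583

1.4583


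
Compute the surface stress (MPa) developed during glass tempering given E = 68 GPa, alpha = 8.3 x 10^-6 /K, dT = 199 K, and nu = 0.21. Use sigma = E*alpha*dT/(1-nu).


Tempering stress: sigma = E * alpha * dT / (1 - nu)
  E (MPa) = 68 * 1000 = 68000
  Numerator = 68000 * (8.3 x 10^-6) * 199 = 112.3156
  Denominator = 1 - 0.21 = 0.79
  sigma = 112.3156 / 0.79 = 142.2 MPa

142.2 MPa


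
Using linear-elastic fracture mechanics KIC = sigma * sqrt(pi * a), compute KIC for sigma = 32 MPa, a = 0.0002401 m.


Fracture toughness: KIC = sigma * sqrt(pi * a)
  pi * a = pi * 0.0002401 = 0.000754296
  sqrt(pi * a) = 0.027464
  KIC = 32 * 0.027464 = 0.879 MPa*sqrt(m)

0.879 MPa*sqrt(m)


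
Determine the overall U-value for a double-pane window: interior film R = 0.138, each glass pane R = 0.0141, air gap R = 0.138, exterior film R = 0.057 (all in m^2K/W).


Total thermal resistance (series):
  R_total = R_in + R_glass + R_air + R_glass + R_out
  R_total = 0.138 + 0.0141 + 0.138 + 0.0141 + 0.057 = 0.3612 m^2K/W
U-value = 1 / R_total = 1 / 0.3612 = 2.769 W/m^2K

2.769 W/m^2K


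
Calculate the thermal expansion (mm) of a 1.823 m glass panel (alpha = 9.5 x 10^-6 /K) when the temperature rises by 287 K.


Thermal expansion formula: dL = alpha * L0 * dT
  dL = (9.5 x 10^-6) * 1.823 * 287 = 0.00497041 m
Convert to mm: 0.00497041 * 1000 = 4.9704 mm

4.9704 mm


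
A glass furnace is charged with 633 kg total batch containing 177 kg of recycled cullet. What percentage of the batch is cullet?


Cullet ratio = (cullet mass / total batch mass) * 100
  Ratio = 177 / 633 * 100 = 27.96%

27.96%


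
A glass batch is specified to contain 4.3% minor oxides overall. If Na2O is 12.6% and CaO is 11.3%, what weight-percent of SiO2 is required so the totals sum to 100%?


Known pieces sum to 100%:
  SiO2 = 100 - (others + Na2O + CaO)
  SiO2 = 100 - (4.3 + 12.6 + 11.3) = 71.8%

71.8%


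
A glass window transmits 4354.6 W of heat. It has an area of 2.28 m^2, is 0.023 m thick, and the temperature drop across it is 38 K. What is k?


Fourier's law rearranged: k = Q * t / (A * dT)
  Numerator = 4354.6 * 0.023 = 100.1558
  Denominator = 2.28 * 38 = 86.64
  k = 100.1558 / 86.64 = 1.156 W/mK

1.156 W/mK


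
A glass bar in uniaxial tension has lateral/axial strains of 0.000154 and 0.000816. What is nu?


Poisson's ratio: nu = lateral strain / axial strain
  nu = 0.000154 / 0.000816 = 0.1887

0.1887


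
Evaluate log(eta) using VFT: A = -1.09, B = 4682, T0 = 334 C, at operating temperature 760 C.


VFT equation: log(eta) = A + B / (T - T0)
  T - T0 = 760 - 334 = 426
  B / (T - T0) = 4682 / 426 = 10.991
  log(eta) = -1.09 + 10.991 = 9.901

9.901


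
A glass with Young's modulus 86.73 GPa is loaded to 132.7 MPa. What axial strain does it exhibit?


Rearrange E = sigma / epsilon:
  epsilon = sigma / E
  E (MPa) = 86.73 * 1000 = 86730
  epsilon = 132.7 / 86730 = 0.00153

0.00153


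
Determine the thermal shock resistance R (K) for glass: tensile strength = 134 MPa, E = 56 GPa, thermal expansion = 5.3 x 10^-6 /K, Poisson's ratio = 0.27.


Thermal shock resistance: R = sigma * (1 - nu) / (E * alpha)
  Numerator = 134 * (1 - 0.27) = 97.82
  Denominator = 56 * 1000 * (5.3 x 10^-6) = 0.2968
  R = 97.82 / 0.2968 = 329.6 K

329.6 K


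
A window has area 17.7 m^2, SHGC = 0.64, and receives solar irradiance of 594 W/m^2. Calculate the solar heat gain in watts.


Solar heat gain: Q = Area * SHGC * Irradiance
  Q = 17.7 * 0.64 * 594 = 6728.8 W

6728.8 W


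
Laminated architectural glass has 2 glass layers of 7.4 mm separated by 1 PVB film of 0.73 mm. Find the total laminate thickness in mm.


Total thickness = glass contribution + PVB contribution
  Glass: 2 * 7.4 = 14.8 mm
  PVB: 1 * 0.73 = 0.73 mm
  Total = 14.8 + 0.73 = 15.53 mm

15.53 mm


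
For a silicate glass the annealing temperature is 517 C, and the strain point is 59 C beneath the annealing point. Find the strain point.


Strain point = annealing point - difference:
  T_strain = 517 - 59 = 458 C

458 C


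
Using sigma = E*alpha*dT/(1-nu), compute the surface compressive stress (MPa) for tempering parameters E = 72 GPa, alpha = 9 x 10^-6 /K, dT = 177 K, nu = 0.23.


Tempering stress: sigma = E * alpha * dT / (1 - nu)
  E (MPa) = 72 * 1000 = 72000
  Numerator = 72000 * (9 x 10^-6) * 177 = 114.696
  Denominator = 1 - 0.23 = 0.77
  sigma = 114.696 / 0.77 = 149.0 MPa

149.0 MPa


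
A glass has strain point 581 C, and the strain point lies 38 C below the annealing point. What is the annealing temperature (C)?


T_anneal = T_strain + gap:
  T_anneal = 581 + 38 = 619 C

619 C


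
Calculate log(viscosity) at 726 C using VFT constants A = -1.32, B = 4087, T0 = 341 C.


VFT equation: log(eta) = A + B / (T - T0)
  T - T0 = 726 - 341 = 385
  B / (T - T0) = 4087 / 385 = 10.616
  log(eta) = -1.32 + 10.616 = 9.296

9.296


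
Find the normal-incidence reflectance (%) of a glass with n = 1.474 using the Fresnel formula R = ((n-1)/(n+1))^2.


Fresnel reflectance at normal incidence:
  R = ((n - 1)/(n + 1))^2
  (n - 1)/(n + 1) = (1.474 - 1)/(1.474 + 1) = 0.191593
  R = 0.191593^2 = 0.0367079
  R(%) = 0.0367079 * 100 = 3.671%

3.671%


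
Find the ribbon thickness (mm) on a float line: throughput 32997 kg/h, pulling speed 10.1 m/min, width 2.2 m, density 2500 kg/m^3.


Ribbon cross-section from mass balance:
  Volume rate = throughput / density = 32997 / 2500 = 13.1988 m^3/h
  thickness = volume rate / (speed * 60 * width), i.e.
  thickness = throughput / (60 * speed * width * density) * 1000
  thickness = 32997 / (60 * 10.1 * 2.2 * 2500) * 1000 = 9.9 mm

9.9 mm


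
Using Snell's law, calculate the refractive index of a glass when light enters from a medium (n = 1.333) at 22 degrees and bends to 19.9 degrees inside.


Apply Snell's law: n1 * sin(theta1) = n2 * sin(theta2)
  n2 = n1 * sin(theta1) / sin(theta2)
  sin(22) = 0.374607
  sin(19.9) = 0.34038
  n2 = 1.333 * 0.374607 / 0.34038 = 1.467

1.467


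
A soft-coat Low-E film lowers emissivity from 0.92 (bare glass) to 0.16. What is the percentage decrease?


Percentage reduction = (1 - coated/uncoated) * 100
  Ratio = 0.16 / 0.92 = 0.1739
  Reduction = (1 - 0.1739) * 100 = 82.6%

82.6%


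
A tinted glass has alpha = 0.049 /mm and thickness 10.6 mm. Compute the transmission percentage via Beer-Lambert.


Beer-Lambert law: T = exp(-alpha * thickness)
  exponent = -0.049 * 10.6 = -0.5194
  T = exp(-0.5194) = 0.5949
  Percentage = 0.5949 * 100 = 59.49%

59.49%


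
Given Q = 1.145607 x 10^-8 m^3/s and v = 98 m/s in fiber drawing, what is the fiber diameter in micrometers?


Cross-sectional area from continuity:
  A = Q / v = 1.145607 x 10^-8 / 98 = 1.168987 x 10^-10 m^2
Diameter from circular cross-section:
  d = sqrt(4A / pi) * 10^6 (m -> um)
  d = sqrt(4 * 1.168987 x 10^-10 / pi) * 10^6 = 12.2 um

12.2 um


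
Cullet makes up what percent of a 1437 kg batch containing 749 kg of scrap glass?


Cullet ratio = (cullet mass / total batch mass) * 100
  Ratio = 749 / 1437 * 100 = 52.12%

52.12%


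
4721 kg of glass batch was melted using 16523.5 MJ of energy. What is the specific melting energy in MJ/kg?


Rearrange E = m * s for s:
  s = E / m
  s = 16523.5 / 4721 = 3.5 MJ/kg

3.5 MJ/kg


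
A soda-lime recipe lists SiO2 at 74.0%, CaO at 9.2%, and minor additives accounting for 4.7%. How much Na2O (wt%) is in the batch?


Pieces sum to 100%:
  Na2O = 100 - (SiO2 + CaO + others)
  Na2O = 100 - (74.0 + 9.2 + 4.7) = 12.1%

12.1%


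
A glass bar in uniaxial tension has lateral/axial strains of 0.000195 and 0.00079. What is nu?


Poisson's ratio: nu = lateral strain / axial strain
  nu = 0.000195 / 0.00079 = 0.2468

0.2468


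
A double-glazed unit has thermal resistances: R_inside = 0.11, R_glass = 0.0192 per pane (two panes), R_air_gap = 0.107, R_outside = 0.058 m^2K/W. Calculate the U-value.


Total thermal resistance (series):
  R_total = R_in + R_glass + R_air + R_glass + R_out
  R_total = 0.11 + 0.0192 + 0.107 + 0.0192 + 0.058 = 0.3134 m^2K/W
U-value = 1 / R_total = 1 / 0.3134 = 3.191 W/m^2K

3.191 W/m^2K


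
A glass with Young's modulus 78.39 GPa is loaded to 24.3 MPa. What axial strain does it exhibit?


Rearrange E = sigma / epsilon:
  epsilon = sigma / E
  E (MPa) = 78.39 * 1000 = 78390
  epsilon = 24.3 / 78390 = 0.00031

0.00031


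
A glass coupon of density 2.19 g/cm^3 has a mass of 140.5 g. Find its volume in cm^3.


Rearrange rho = m / V:
  V = m / rho
  V = 140.5 / 2.19 = 64.155 cm^3

64.155 cm^3


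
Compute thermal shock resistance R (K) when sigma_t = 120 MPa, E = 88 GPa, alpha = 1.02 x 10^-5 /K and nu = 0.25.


Thermal shock resistance: R = sigma * (1 - nu) / (E * alpha)
  Numerator = 120 * (1 - 0.25) = 90.0
  Denominator = 88 * 1000 * (1.02 x 10^-5) = 0.8976
  R = 90.0 / 0.8976 = 100.3 K

100.3 K


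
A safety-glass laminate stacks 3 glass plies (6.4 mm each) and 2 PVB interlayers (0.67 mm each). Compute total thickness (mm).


Total thickness = glass contribution + PVB contribution
  Glass: 3 * 6.4 = 19.2 mm
  PVB: 2 * 0.67 = 1.34 mm
  Total = 19.2 + 1.34 = 20.54 mm

20.54 mm


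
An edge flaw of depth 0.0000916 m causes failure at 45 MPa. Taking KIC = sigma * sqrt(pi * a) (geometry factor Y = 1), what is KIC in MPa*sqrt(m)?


Fracture toughness: KIC = sigma * sqrt(pi * a)
  pi * a = pi * 0.0000916 = 0.00028777
  sqrt(pi * a) = 0.016964
  KIC = 45 * 0.016964 = 0.763 MPa*sqrt(m)

0.763 MPa*sqrt(m)


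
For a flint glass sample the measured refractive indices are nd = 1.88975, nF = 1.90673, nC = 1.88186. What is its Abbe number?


Abbe number formula: Vd = (nd - 1) / (nF - nC)
  nd - 1 = 1.88975 - 1 = 0.88975
  nF - nC = 1.90673 - 1.88186 = 0.02487
  Vd = 0.88975 / 0.02487 = 35.78

35.78


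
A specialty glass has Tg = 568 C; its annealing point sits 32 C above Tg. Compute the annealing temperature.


The annealing temperature is Tg plus the offset:
  T_anneal = 568 + 32 = 600 C

600 C


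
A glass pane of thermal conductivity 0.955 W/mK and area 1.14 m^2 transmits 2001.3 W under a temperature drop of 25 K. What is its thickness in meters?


Fourier's law: t = k * A * dT / Q
  t = 0.955 * 1.14 * 25 / 2001.3
  t = 27.2175 / 2001.3 = 0.0136 m

0.0136 m


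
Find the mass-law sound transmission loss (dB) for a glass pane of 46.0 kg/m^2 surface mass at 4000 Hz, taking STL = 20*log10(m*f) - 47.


Mass law: STL = 20 * log10(m * f) - 47
  m * f = 46.0 * 4000 = 184000
  log10(184000) = 5.26482
  STL = 20 * 5.26482 - 47 = 105.2964 - 47 = 58.3 dB

58.3 dB


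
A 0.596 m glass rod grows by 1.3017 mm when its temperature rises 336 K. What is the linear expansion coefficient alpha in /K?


Rearrange dL = alpha * L0 * dT for alpha:
  alpha = dL / (L0 * dT)
  alpha = (1.3017 / 1000) / (0.596 * 336) = 0.0000065 /K = 6.5 x 10^-6 /K

6.5 x 10^-6 /K


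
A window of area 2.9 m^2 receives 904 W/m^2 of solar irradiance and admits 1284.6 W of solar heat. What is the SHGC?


Rearrange Q = Area * SHGC * Irradiance:
  SHGC = Q / (Area * Irradiance)
  SHGC = 1284.6 / (2.9 * 904) = 0.49

0.49


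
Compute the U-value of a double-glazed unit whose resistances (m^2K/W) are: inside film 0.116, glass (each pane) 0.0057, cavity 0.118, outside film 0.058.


Total thermal resistance (series):
  R_total = R_in + R_glass + R_air + R_glass + R_out
  R_total = 0.116 + 0.0057 + 0.118 + 0.0057 + 0.058 = 0.3034 m^2K/W
U-value = 1 / R_total = 1 / 0.3034 = 3.296 W/m^2K

3.296 W/m^2K


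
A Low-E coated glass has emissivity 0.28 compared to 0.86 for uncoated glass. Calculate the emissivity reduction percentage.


Percentage reduction = (1 - coated/uncoated) * 100
  Ratio = 0.28 / 0.86 = 0.3256
  Reduction = (1 - 0.3256) * 100 = 67.4%

67.4%


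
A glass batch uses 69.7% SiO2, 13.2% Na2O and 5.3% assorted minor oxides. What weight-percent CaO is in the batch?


Pieces sum to 100%:
  CaO = 100 - (SiO2 + Na2O + others)
  CaO = 100 - (69.7 + 13.2 + 5.3) = 11.8%

11.8%


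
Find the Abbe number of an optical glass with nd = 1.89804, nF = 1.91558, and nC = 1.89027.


Abbe number formula: Vd = (nd - 1) / (nF - nC)
  nd - 1 = 1.89804 - 1 = 0.89804
  nF - nC = 1.91558 - 1.89027 = 0.02531
  Vd = 0.89804 / 0.02531 = 35.48

35.48


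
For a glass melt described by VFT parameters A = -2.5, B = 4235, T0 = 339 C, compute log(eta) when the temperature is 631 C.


VFT equation: log(eta) = A + B / (T - T0)
  T - T0 = 631 - 339 = 292
  B / (T - T0) = 4235 / 292 = 14.503
  log(eta) = -2.5 + 14.503 = 12.003

12.003


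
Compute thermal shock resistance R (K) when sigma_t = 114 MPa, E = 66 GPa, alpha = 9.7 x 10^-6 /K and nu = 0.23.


Thermal shock resistance: R = sigma * (1 - nu) / (E * alpha)
  Numerator = 114 * (1 - 0.23) = 87.78
  Denominator = 66 * 1000 * (9.7 x 10^-6) = 0.6402
  R = 87.78 / 0.6402 = 137.1 K

137.1 K


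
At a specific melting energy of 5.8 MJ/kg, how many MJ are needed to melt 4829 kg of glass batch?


Total energy = mass * specific energy
  E = 4829 * 5.8 = 28008.2 MJ

28008.2 MJ


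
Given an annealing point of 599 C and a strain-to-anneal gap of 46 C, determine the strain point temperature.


Strain point = annealing point - difference:
  T_strain = 599 - 46 = 553 C

553 C


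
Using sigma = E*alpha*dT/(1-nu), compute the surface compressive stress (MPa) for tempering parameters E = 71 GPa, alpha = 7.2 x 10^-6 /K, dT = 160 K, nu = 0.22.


Tempering stress: sigma = E * alpha * dT / (1 - nu)
  E (MPa) = 71 * 1000 = 71000
  Numerator = 71000 * (7.2 x 10^-6) * 160 = 81.792
  Denominator = 1 - 0.22 = 0.78
  sigma = 81.792 / 0.78 = 104.9 MPa

104.9 MPa


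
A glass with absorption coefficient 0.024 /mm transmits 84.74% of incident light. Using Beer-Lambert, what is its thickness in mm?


Rearrange T = exp(-alpha * thickness):
  thickness = -ln(T) / alpha
  T = 84.74/100 = 0.8474
  ln(T) = -0.16558
  -ln(T) = 0.16558
  thickness = 0.16558 / 0.024 = 6.9 mm

6.9 mm


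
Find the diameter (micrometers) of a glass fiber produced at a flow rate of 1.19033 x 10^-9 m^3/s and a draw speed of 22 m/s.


Cross-sectional area from continuity:
  A = Q / v = 1.19033 x 10^-9 / 22 = 5.410591 x 10^-11 m^2
Diameter from circular cross-section:
  d = sqrt(4A / pi) * 10^6 (m -> um)
  d = sqrt(4 * 5.410591 x 10^-11 / pi) * 10^6 = 8.3 um

8.3 um


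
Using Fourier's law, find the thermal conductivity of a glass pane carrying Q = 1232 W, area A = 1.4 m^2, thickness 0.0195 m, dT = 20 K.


Fourier's law rearranged: k = Q * t / (A * dT)
  Numerator = 1232 * 0.0195 = 24.024
  Denominator = 1.4 * 20 = 28.0
  k = 24.024 / 28.0 = 0.858 W/mK

0.858 W/mK


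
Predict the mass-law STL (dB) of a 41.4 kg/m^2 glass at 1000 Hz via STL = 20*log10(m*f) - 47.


Mass law: STL = 20 * log10(m * f) - 47
  m * f = 41.4 * 1000 = 41400
  log10(41400) = 4.617
  STL = 20 * 4.617 - 47 = 92.34 - 47 = 45.3 dB

45.3 dB


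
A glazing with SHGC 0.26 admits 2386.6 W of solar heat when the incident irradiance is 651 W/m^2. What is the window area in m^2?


Rearrange Q = Area * SHGC * Irradiance:
  Area = Q / (SHGC * Irradiance)
  Area = 2386.6 / (0.26 * 651) = 14.1 m^2

14.1 m^2


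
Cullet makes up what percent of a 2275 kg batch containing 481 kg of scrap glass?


Cullet ratio = (cullet mass / total batch mass) * 100
  Ratio = 481 / 2275 * 100 = 21.14%

21.14%


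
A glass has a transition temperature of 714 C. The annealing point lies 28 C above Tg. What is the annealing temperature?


The annealing temperature is Tg plus the offset:
  T_anneal = 714 + 28 = 742 C

742 C


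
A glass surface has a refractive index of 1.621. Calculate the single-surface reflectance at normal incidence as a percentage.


Fresnel reflectance at normal incidence:
  R = ((n - 1)/(n + 1))^2
  (n - 1)/(n + 1) = (1.621 - 1)/(1.621 + 1) = 0.236932
  R = 0.236932^2 = 0.0561368
  R(%) = 0.0561368 * 100 = 5.614%

5.614%


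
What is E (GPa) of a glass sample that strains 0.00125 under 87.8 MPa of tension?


Young's modulus: E = stress / strain
  E = 87.8 MPa / 0.00125 = 70240 MPa
Convert to GPa: 70240 / 1000 = 70.24 GPa

70.24 GPa


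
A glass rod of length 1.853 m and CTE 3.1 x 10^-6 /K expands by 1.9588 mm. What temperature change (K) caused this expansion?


Rearrange dL = alpha * L0 * dT for dT:
  dT = dL / (alpha * L0)
  dL (m) = 1.9588 / 1000 = 0.0019588
  dT = 0.0019588 / ((3.1 x 10^-6) * 1.853) = 341.0 K

341.0 K


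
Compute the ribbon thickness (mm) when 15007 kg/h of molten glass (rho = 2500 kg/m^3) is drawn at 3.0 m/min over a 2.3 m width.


Ribbon cross-section from mass balance:
  Volume rate = throughput / density = 15007 / 2500 = 6.0028 m^3/h
  thickness = volume rate / (speed * 60 * width), i.e.
  thickness = throughput / (60 * speed * width * density) * 1000
  thickness = 15007 / (60 * 3.0 * 2.3 * 2500) * 1000 = 14.5 mm

14.5 mm


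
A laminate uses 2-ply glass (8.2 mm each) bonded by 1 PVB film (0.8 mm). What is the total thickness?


Total thickness = glass contribution + PVB contribution
  Glass: 2 * 8.2 = 16.4 mm
  PVB: 1 * 0.8 = 0.8 mm
  Total = 16.4 + 0.8 = 17.2 mm

17.2 mm


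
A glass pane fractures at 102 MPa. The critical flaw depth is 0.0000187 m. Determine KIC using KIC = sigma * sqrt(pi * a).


Fracture toughness: KIC = sigma * sqrt(pi * a)
  pi * a = pi * 0.0000187 = 0.000058748
  sqrt(pi * a) = 0.007665
  KIC = 102 * 0.007665 = 0.782 MPa*sqrt(m)

0.782 MPa*sqrt(m)


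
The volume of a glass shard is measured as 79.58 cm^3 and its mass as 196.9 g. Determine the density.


Use the definition of density:
  rho = mass / volume
  rho = 196.9 / 79.58 = 2.474 g/cm^3

2.474 g/cm^3


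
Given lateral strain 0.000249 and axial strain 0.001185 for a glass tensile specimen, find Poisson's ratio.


Poisson's ratio: nu = lateral strain / axial strain
  nu = 0.000249 / 0.001185 = 0.2101

0.2101


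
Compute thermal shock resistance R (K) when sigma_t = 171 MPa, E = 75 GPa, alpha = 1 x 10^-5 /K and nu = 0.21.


Thermal shock resistance: R = sigma * (1 - nu) / (E * alpha)
  Numerator = 171 * (1 - 0.21) = 135.09
  Denominator = 75 * 1000 * (1 x 10^-5) = 0.75
  R = 135.09 / 0.75 = 180.1 K

180.1 K


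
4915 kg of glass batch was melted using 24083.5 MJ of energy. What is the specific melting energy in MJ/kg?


Rearrange E = m * s for s:
  s = E / m
  s = 24083.5 / 4915 = 4.9 MJ/kg

4.9 MJ/kg


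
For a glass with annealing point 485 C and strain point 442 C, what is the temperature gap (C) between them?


Gap = T_anneal - T_strain:
  gap = 485 - 442 = 43 C

43 C


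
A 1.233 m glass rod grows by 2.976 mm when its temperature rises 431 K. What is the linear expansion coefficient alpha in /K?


Rearrange dL = alpha * L0 * dT for alpha:
  alpha = dL / (L0 * dT)
  alpha = (2.976 / 1000) / (1.233 * 431) = 0.0000056 /K = 5.6 x 10^-6 /K

5.6 x 10^-6 /K


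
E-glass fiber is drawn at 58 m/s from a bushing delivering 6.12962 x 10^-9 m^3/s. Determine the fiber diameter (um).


Cross-sectional area from continuity:
  A = Q / v = 6.12962 x 10^-9 / 58 = 1.056831 x 10^-10 m^2
Diameter from circular cross-section:
  d = sqrt(4A / pi) * 10^6 (m -> um)
  d = sqrt(4 * 1.056831 x 10^-10 / pi) * 10^6 = 11.6 um

11.6 um


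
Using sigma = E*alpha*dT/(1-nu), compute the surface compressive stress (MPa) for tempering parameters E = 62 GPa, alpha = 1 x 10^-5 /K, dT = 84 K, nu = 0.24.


Tempering stress: sigma = E * alpha * dT / (1 - nu)
  E (MPa) = 62 * 1000 = 62000
  Numerator = 62000 * (1 x 10^-5) * 84 = 52.08
  Denominator = 1 - 0.24 = 0.76
  sigma = 52.08 / 0.76 = 68.5 MPa

68.5 MPa


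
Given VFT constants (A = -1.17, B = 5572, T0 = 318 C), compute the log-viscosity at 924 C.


VFT equation: log(eta) = A + B / (T - T0)
  T - T0 = 924 - 318 = 606
  B / (T - T0) = 5572 / 606 = 9.195
  log(eta) = -1.17 + 9.195 = 8.025

8.025


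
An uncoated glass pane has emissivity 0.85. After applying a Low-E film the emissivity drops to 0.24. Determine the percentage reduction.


Percentage reduction = (1 - coated/uncoated) * 100
  Ratio = 0.24 / 0.85 = 0.2824
  Reduction = (1 - 0.2824) * 100 = 71.8%

71.8%


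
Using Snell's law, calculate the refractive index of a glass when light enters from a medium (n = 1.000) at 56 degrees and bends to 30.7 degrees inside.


Apply Snell's law: n1 * sin(theta1) = n2 * sin(theta2)
  n2 = n1 * sin(theta1) / sin(theta2)
  sin(56) = 0.829038
  sin(30.7) = 0.510543
  n2 = 1.000 * 0.829038 / 0.510543 = 1.6238

1.6238


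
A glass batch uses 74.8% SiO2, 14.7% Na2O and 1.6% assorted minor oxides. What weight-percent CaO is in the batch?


Pieces sum to 100%:
  CaO = 100 - (SiO2 + Na2O + others)
  CaO = 100 - (74.8 + 14.7 + 1.6) = 8.9%

8.9%


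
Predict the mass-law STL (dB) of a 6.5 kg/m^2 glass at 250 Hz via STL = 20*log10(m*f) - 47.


Mass law: STL = 20 * log10(m * f) - 47
  m * f = 6.5 * 250 = 1625
  log10(1625) = 3.21085
  STL = 20 * 3.21085 - 47 = 64.217 - 47 = 17.2 dB

17.2 dB


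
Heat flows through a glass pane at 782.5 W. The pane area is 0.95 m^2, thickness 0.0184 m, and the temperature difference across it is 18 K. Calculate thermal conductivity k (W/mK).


Fourier's law rearranged: k = Q * t / (A * dT)
  Numerator = 782.5 * 0.0184 = 14.398
  Denominator = 0.95 * 18 = 17.1
  k = 14.398 / 17.1 = 0.842 W/mK

0.842 W/mK


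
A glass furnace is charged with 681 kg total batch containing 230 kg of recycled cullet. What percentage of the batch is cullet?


Cullet ratio = (cullet mass / total batch mass) * 100
  Ratio = 230 / 681 * 100 = 33.77%

33.77%


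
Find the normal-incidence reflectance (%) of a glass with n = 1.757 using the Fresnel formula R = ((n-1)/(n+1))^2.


Fresnel reflectance at normal incidence:
  R = ((n - 1)/(n + 1))^2
  (n - 1)/(n + 1) = (1.757 - 1)/(1.757 + 1) = 0.274574
  R = 0.274574^2 = 0.0753909
  R(%) = 0.0753909 * 100 = 7.539%

7.539%


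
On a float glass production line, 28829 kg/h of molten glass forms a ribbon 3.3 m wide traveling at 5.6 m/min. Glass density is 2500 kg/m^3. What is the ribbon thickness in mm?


Ribbon cross-section from mass balance:
  Volume rate = throughput / density = 28829 / 2500 = 11.5316 m^3/h
  thickness = volume rate / (speed * 60 * width), i.e.
  thickness = throughput / (60 * speed * width * density) * 1000
  thickness = 28829 / (60 * 5.6 * 3.3 * 2500) * 1000 = 10.4 mm

10.4 mm


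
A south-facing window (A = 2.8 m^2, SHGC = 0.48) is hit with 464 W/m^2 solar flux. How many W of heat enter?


Solar heat gain: Q = Area * SHGC * Irradiance
  Q = 2.8 * 0.48 * 464 = 623.6 W

623.6 W


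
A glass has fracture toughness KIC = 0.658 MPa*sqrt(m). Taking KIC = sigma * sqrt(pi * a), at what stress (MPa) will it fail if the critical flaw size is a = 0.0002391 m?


Rearrange KIC = sigma * sqrt(pi * a):
  sigma = KIC / sqrt(pi * a)
  sqrt(pi * 0.0002391) = 0.027407
  sigma = 0.658 / 0.027407 = 24.01 MPa

24.01 MPa


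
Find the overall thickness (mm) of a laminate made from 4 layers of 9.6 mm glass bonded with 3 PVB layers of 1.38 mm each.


Total thickness = glass contribution + PVB contribution
  Glass: 4 * 9.6 = 38.4 mm
  PVB: 3 * 1.38 = 4.14 mm
  Total = 38.4 + 4.14 = 42.54 mm

42.54 mm


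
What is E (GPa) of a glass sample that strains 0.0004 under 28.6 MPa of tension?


Young's modulus: E = stress / strain
  E = 28.6 MPa / 0.0004 = 71500 MPa
Convert to GPa: 71500 / 1000 = 71.5 GPa

71.5 GPa


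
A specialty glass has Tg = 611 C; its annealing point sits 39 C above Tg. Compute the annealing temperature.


The annealing temperature is Tg plus the offset:
  T_anneal = 611 + 39 = 650 C

650 C


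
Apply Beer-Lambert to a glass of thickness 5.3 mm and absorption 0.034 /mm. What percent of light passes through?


Beer-Lambert law: T = exp(-alpha * thickness)
  exponent = -0.034 * 5.3 = -0.1802
  T = exp(-0.1802) = 0.8351
  Percentage = 0.8351 * 100 = 83.51%

83.51%


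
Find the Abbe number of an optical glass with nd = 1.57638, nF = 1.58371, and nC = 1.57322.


Abbe number formula: Vd = (nd - 1) / (nF - nC)
  nd - 1 = 1.57638 - 1 = 0.57638
  nF - nC = 1.58371 - 1.57322 = 0.01049
  Vd = 0.57638 / 0.01049 = 54.95

54.95


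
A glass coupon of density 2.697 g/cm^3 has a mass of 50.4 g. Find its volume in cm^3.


Rearrange rho = m / V:
  V = m / rho
  V = 50.4 / 2.697 = 18.687 cm^3

18.687 cm^3


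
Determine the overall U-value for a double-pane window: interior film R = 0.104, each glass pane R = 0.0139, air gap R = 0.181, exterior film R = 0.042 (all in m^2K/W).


Total thermal resistance (series):
  R_total = R_in + R_glass + R_air + R_glass + R_out
  R_total = 0.104 + 0.0139 + 0.181 + 0.0139 + 0.042 = 0.3548 m^2K/W
U-value = 1 / R_total = 1 / 0.3548 = 2.818 W/m^2K

2.818 W/m^2K


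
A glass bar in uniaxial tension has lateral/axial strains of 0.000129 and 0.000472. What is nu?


Poisson's ratio: nu = lateral strain / axial strain
  nu = 0.000129 / 0.000472 = 0.2733

0.2733


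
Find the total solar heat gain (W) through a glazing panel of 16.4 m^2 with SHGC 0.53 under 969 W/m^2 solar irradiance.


Solar heat gain: Q = Area * SHGC * Irradiance
  Q = 16.4 * 0.53 * 969 = 8422.5 W

8422.5 W


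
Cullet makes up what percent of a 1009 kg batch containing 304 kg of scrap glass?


Cullet ratio = (cullet mass / total batch mass) * 100
  Ratio = 304 / 1009 * 100 = 30.13%

30.13%


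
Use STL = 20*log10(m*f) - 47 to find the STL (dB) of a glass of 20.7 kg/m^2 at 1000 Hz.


Mass law: STL = 20 * log10(m * f) - 47
  m * f = 20.7 * 1000 = 20700
  log10(20700) = 4.31597
  STL = 20 * 4.31597 - 47 = 86.3194 - 47 = 39.3 dB

39.3 dB


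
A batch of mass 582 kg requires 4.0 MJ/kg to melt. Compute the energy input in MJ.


Total energy = mass * specific energy
  E = 582 * 4.0 = 2328 MJ

2328 MJ


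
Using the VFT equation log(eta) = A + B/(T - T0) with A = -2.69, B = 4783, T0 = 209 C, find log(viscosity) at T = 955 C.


VFT equation: log(eta) = A + B / (T - T0)
  T - T0 = 955 - 209 = 746
  B / (T - T0) = 4783 / 746 = 6.412
  log(eta) = -2.69 + 6.412 = 3.722

3.722


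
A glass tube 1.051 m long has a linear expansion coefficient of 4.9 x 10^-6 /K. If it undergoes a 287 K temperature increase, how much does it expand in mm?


Thermal expansion formula: dL = alpha * L0 * dT
  dL = (4.9 x 10^-6) * 1.051 * 287 = 0.00147802 m
Convert to mm: 0.00147802 * 1000 = 1.478 mm

1.478 mm


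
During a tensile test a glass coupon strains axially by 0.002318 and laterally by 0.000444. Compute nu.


Poisson's ratio: nu = lateral strain / axial strain
  nu = 0.000444 / 0.002318 = 0.1915

0.1915


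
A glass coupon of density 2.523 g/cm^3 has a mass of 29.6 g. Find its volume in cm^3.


Rearrange rho = m / V:
  V = m / rho
  V = 29.6 / 2.523 = 11.732 cm^3

11.732 cm^3


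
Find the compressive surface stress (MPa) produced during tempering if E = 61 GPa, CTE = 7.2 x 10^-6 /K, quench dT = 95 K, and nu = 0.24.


Tempering stress: sigma = E * alpha * dT / (1 - nu)
  E (MPa) = 61 * 1000 = 61000
  Numerator = 61000 * (7.2 x 10^-6) * 95 = 41.724
  Denominator = 1 - 0.24 = 0.76
  sigma = 41.724 / 0.76 = 54.9 MPa

54.9 MPa


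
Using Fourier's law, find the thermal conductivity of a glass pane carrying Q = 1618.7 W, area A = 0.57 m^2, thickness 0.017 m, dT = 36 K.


Fourier's law rearranged: k = Q * t / (A * dT)
  Numerator = 1618.7 * 0.017 = 27.5179
  Denominator = 0.57 * 36 = 20.52
  k = 27.5179 / 20.52 = 1.341 W/mK

1.341 W/mK


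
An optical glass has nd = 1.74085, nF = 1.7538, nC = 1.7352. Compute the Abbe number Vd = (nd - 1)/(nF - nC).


Abbe number formula: Vd = (nd - 1) / (nF - nC)
  nd - 1 = 1.74085 - 1 = 0.74085
  nF - nC = 1.7538 - 1.7352 = 0.0186
  Vd = 0.74085 / 0.0186 = 39.83

39.83


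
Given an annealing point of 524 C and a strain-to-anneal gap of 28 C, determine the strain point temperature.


Strain point = annealing point - difference:
  T_strain = 524 - 28 = 496 C

496 C


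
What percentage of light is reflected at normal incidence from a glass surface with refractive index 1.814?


Fresnel reflectance at normal incidence:
  R = ((n - 1)/(n + 1))^2
  (n - 1)/(n + 1) = (1.814 - 1)/(1.814 + 1) = 0.289268
  R = 0.289268^2 = 0.083676
  R(%) = 0.083676 * 100 = 8.368%

8.368%


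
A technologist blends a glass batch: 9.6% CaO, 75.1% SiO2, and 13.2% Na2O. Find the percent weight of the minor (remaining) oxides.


Sum the three major oxides:
  SiO2 + Na2O + CaO = 75.1 + 13.2 + 9.6 = 97.9%
Subtract from 100%:
  Others = 100 - 97.9 = 2.1%

2.1%


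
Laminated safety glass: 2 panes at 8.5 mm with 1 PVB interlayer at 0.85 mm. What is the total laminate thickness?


Total thickness = glass contribution + PVB contribution
  Glass: 2 * 8.5 = 17.0 mm
  PVB: 1 * 0.85 = 0.85 mm
  Total = 17.0 + 0.85 = 17.85 mm

17.85 mm


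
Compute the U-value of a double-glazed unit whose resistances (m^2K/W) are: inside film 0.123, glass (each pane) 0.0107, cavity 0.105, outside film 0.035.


Total thermal resistance (series):
  R_total = R_in + R_glass + R_air + R_glass + R_out
  R_total = 0.123 + 0.0107 + 0.105 + 0.0107 + 0.035 = 0.2844 m^2K/W
U-value = 1 / R_total = 1 / 0.2844 = 3.516 W/m^2K

3.516 W/m^2K


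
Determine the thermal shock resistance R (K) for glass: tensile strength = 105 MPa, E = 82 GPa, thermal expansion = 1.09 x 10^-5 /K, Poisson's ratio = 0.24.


Thermal shock resistance: R = sigma * (1 - nu) / (E * alpha)
  Numerator = 105 * (1 - 0.24) = 79.8
  Denominator = 82 * 1000 * (1.09 x 10^-5) = 0.8938
  R = 79.8 / 0.8938 = 89.3 K

89.3 K


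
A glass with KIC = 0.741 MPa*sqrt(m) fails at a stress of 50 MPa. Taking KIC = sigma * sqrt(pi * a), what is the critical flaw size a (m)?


Rearrange KIC = sigma * sqrt(pi * a):
  sqrt(pi * a) = KIC / sigma
  sqrt(pi * a) = 0.741 / 50 = 0.01482
  a = (KIC / sigma)^2 / pi
  a = 0.01482^2 / pi = 0.0000699 m

0.0000699 m


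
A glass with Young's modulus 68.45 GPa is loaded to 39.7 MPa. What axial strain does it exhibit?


Rearrange E = sigma / epsilon:
  epsilon = sigma / E
  E (MPa) = 68.45 * 1000 = 68450
  epsilon = 39.7 / 68450 = 0.00058

0.00058


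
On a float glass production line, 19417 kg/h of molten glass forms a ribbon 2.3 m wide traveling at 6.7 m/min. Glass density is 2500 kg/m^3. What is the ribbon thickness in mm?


Ribbon cross-section from mass balance:
  Volume rate = throughput / density = 19417 / 2500 = 7.7668 m^3/h
  thickness = volume rate / (speed * 60 * width), i.e.
  thickness = throughput / (60 * speed * width * density) * 1000
  thickness = 19417 / (60 * 6.7 * 2.3 * 2500) * 1000 = 8.4 mm

8.4 mm


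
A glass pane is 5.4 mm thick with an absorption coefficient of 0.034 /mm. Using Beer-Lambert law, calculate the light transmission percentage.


Beer-Lambert law: T = exp(-alpha * thickness)
  exponent = -0.034 * 5.4 = -0.1836
  T = exp(-0.1836) = 0.8323
  Percentage = 0.8323 * 100 = 83.23%

83.23%


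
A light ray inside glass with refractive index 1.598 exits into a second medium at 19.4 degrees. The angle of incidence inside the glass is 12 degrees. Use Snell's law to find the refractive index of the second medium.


Apply Snell's law: n1 * sin(theta1) = n2 * sin(theta2)
  n2 = n1 * sin(theta1) / sin(theta2)
  sin(12) = 0.207912
  sin(19.4) = 0.332161
  n2 = 1.598 * 0.207912 / 0.332161 = 1.0002

1.0002


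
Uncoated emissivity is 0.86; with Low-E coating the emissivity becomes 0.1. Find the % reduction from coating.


Percentage reduction = (1 - coated/uncoated) * 100
  Ratio = 0.1 / 0.86 = 0.1163
  Reduction = (1 - 0.1163) * 100 = 88.4%

88.4%


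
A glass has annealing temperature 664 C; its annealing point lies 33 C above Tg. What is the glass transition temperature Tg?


Rearrange T_anneal = Tg + offset for Tg:
  Tg = T_anneal - offset = 664 - 33 = 631 C

631 C


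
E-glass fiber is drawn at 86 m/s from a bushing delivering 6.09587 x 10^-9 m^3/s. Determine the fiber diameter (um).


Cross-sectional area from continuity:
  A = Q / v = 6.09587 x 10^-9 / 86 = 7.088221 x 10^-11 m^2
Diameter from circular cross-section:
  d = sqrt(4A / pi) * 10^6 (m -> um)
  d = sqrt(4 * 7.088221 x 10^-11 / pi) * 10^6 = 9.5 um

9.5 um


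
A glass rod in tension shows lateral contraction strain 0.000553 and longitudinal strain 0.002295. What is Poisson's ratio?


Poisson's ratio: nu = lateral strain / axial strain
  nu = 0.000553 / 0.002295 = 0.241

0.241


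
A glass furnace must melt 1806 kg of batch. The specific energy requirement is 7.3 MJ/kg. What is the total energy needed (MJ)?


Total energy = mass * specific energy
  E = 1806 * 7.3 = 13183.8 MJ

13183.8 MJ


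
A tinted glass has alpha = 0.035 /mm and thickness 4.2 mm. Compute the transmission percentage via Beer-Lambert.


Beer-Lambert law: T = exp(-alpha * thickness)
  exponent = -0.035 * 4.2 = -0.147
  T = exp(-0.147) = 0.8633
  Percentage = 0.8633 * 100 = 86.33%

86.33%


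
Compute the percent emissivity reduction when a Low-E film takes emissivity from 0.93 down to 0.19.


Percentage reduction = (1 - coated/uncoated) * 100
  Ratio = 0.19 / 0.93 = 0.2043
  Reduction = (1 - 0.2043) * 100 = 79.6%

79.6%


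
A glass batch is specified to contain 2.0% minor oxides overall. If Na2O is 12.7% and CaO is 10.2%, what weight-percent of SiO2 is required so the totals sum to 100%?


Known pieces sum to 100%:
  SiO2 = 100 - (others + Na2O + CaO)
  SiO2 = 100 - (2.0 + 12.7 + 10.2) = 75.1%

75.1%


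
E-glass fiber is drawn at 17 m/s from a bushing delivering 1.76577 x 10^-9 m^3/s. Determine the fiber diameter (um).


Cross-sectional area from continuity:
  A = Q / v = 1.76577 x 10^-9 / 17 = 1.038688 x 10^-10 m^2
Diameter from circular cross-section:
  d = sqrt(4A / pi) * 10^6 (m -> um)
  d = sqrt(4 * 1.038688 x 10^-10 / pi) * 10^6 = 11.5 um

11.5 um
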